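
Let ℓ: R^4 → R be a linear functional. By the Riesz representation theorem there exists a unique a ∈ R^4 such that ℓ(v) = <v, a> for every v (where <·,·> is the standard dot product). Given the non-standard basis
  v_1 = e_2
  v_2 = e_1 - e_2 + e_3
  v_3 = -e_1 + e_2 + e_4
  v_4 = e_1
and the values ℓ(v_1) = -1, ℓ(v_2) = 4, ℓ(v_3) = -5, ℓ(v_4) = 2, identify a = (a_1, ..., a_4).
a = (2, -1, 1, -2)

Write a = (a_1, ..., a_4) in the standard basis. For each basis vector v_i, ℓ(v_i) = <v_i, a> is a linear equation in the a_j's. Collect the n equations into a matrix system V a = ℓ, where row i of V is v_i (expressed in the standard basis). Since V is invertible (lower-triangular with 1s on the diagonal, up to permutation), solve by back-substitution:
  V =
[[0, 1, 0, 0],
 [1, -1, 1, 0],
 [-1, 1, 0, 1],
 [1, 0, 0, 0]]
  V a = (-1, 4, -5, 2)
Solving gives a = (2, -1, 1, -2).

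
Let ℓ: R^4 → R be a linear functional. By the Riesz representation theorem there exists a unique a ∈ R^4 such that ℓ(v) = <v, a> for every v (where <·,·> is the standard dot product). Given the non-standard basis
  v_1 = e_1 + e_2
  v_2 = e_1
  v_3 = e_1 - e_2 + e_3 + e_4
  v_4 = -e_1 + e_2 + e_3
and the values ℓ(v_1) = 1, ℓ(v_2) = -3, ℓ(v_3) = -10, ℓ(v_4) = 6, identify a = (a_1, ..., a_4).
a = (-3, 4, -1, -2)

Write a = (a_1, ..., a_4) in the standard basis. For each basis vector v_i, ℓ(v_i) = <v_i, a> is a linear equation in the a_j's. Collect the n equations into a matrix system V a = ℓ, where row i of V is v_i (expressed in the standard basis). Since V is invertible (lower-triangular with 1s on the diagonal, up to permutation), solve by back-substitution:
  V =
[[1, 1, 0, 0],
 [1, 0, 0, 0],
 [1, -1, 1, 1],
 [-1, 1, 1, 0]]
  V a = (1, -3, -10, 6)
Solving gives a = (-3, 4, -1, -2).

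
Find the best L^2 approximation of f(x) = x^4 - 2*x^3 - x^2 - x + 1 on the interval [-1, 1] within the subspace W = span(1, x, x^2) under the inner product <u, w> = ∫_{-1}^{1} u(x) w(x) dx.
g(x) = -x^2/7 - 11*x/5 + 32/35

The best approximation g ∈ W is the orthogonal projection of f onto W. Writing g = a_0 + a_1 x + a_2 x^2, the coefficients solve the normal equations G · a = b where
  G_{ij} = <φ_i, φ_j> and b_i = <f, φ_i>, with φ_0 = 1, φ_1 = x, φ_2 = x^2.
G =
  [2, 0, 2/3]
  [0, 2/3, 0]
  [2/3, 0, 2/5],
b = (26/15, -22/15, 58/105).
Solving gives a_0 = 32/35, a_1 = -11/5, a_2 = -1/7, so
  g(x) = -x^2/7 - 11*x/5 + 32/35.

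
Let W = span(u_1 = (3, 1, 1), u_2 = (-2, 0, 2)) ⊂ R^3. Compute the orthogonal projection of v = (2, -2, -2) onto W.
proj_W(v) = (14/9, -2/9, -22/9)

Set up U = [u_1 | ... | u_2] ∈ R^(3×2). The projector onto W = col(U) is P = U (U^T U)^(-1) U^T.
Compute U^T U =
  [11, -4]
  [-4, 8],
and U^T v = (2, -8).
Solve U^T U · c = U^T v for the coefficients: c = (-2/9, -10/9). The projection is proj_W(v) = U c.
Check: (v - proj_W(v)) · u_1 = 0  (should be 0).
Check: (v - proj_W(v)) · u_2 = 0  (should be 0).
Result: proj_W(v) = (14/9, -2/9, -22/9).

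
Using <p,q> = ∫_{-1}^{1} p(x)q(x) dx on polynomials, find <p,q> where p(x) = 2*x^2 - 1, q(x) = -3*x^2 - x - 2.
<p,q> = 14/15

Expand the product: p(x)·q(x) = -6*x^4 - 2*x^3 - x^2 + x + 2.
∫_{-1}^{1} of each monomial x^k gives [2/(k+1) if k even, 0 if k odd]. Integrating term-by-term (or equivalently evaluating the antiderivative F(x) = -6*x^5/5 - x^4/2 - x^3/3 + x^2/2 + 2*x at the endpoints):
  F(1) − F(−1) = 7/15 − (-7/15) = 14/15.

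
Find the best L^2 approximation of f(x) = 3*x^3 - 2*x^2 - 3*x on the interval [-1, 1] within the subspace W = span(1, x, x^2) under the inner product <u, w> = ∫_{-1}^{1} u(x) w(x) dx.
g(x) = -2*x^2 - 6*x/5

The best approximation g ∈ W is the orthogonal projection of f onto W. Writing g = a_0 + a_1 x + a_2 x^2, the coefficients solve the normal equations G · a = b where
  G_{ij} = <φ_i, φ_j> and b_i = <f, φ_i>, with φ_0 = 1, φ_1 = x, φ_2 = x^2.
G =
  [2, 0, 2/3]
  [0, 2/3, 0]
  [2/3, 0, 2/5],
b = (-4/3, -4/5, -4/5).
Solving gives a_0 = 0, a_1 = -6/5, a_2 = -2, so
  g(x) = -2*x^2 - 6*x/5.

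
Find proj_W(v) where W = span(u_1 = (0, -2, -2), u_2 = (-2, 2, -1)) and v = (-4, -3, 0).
proj_W(v) = (-14/17, -15/17, -36/17)

Set up U = [u_1 | ... | u_2] ∈ R^(3×2). The projector onto W = col(U) is P = U (U^T U)^(-1) U^T.
Compute U^T U =
  [8, -2]
  [-2, 9],
and U^T v = (6, 2).
Solve U^T U · c = U^T v for the coefficients: c = (29/34, 7/17). The projection is proj_W(v) = U c.
Check: (v - proj_W(v)) · u_1 = 0  (should be 0).
Check: (v - proj_W(v)) · u_2 = 0  (should be 0).
Result: proj_W(v) = (-14/17, -15/17, -36/17).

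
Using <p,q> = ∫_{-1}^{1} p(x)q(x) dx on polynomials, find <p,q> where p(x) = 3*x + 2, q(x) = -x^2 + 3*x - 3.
<p,q> = -22/3

Expand the product: p(x)·q(x) = -3*x^3 + 7*x^2 - 3*x - 6.
∫_{-1}^{1} of each monomial x^k gives [2/(k+1) if k even, 0 if k odd]. Integrating term-by-term (or equivalently evaluating the antiderivative F(x) = -3*x^4/4 + 7*x^3/3 - 3*x^2/2 - 6*x at the endpoints):
  F(1) − F(−1) = -71/12 − (17/12) = -22/3.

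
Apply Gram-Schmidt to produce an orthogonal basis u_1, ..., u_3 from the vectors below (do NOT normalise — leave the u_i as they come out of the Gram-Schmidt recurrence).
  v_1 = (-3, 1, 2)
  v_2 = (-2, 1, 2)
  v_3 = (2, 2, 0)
Orthogonal basis:
  u_1 = (-3, 1, 2)
  u_2 = (5/14, 3/14, 3/7)
  u_3 = (0, 8/5, -4/5)

Apply the Gram-Schmidt recurrence
  u_1 = v_1
  u_i = v_i − Σ_{j<i} ((v_i · u_j) / (u_j · u_j)) · u_j.

Step by step this gives:
  u_1 = (-3, 1, 2)
  u_2 = (5/14, 3/14, 3/7)
  u_3 = (0, 8/5, -4/5)

Orthogonality check:
  u_2 · u_1 = 0 (should be 0)
  u_3 · u_1 = 0 (should be 0)
  u_3 · u_2 = 0 (should be 0)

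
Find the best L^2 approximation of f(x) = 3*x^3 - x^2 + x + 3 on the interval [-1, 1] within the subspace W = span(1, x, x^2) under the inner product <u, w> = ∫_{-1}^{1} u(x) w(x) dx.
g(x) = -x^2 + 14*x/5 + 3

The best approximation g ∈ W is the orthogonal projection of f onto W. Writing g = a_0 + a_1 x + a_2 x^2, the coefficients solve the normal equations G · a = b where
  G_{ij} = <φ_i, φ_j> and b_i = <f, φ_i>, with φ_0 = 1, φ_1 = x, φ_2 = x^2.
G =
  [2, 0, 2/3]
  [0, 2/3, 0]
  [2/3, 0, 2/5],
b = (16/3, 28/15, 8/5).
Solving gives a_0 = 3, a_1 = 14/5, a_2 = -1, so
  g(x) = -x^2 + 14*x/5 + 3.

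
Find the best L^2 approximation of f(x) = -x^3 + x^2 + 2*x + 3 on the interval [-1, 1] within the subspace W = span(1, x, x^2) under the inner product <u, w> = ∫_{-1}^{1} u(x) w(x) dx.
g(x) = x^2 + 7*x/5 + 3

The best approximation g ∈ W is the orthogonal projection of f onto W. Writing g = a_0 + a_1 x + a_2 x^2, the coefficients solve the normal equations G · a = b where
  G_{ij} = <φ_i, φ_j> and b_i = <f, φ_i>, with φ_0 = 1, φ_1 = x, φ_2 = x^2.
G =
  [2, 0, 2/3]
  [0, 2/3, 0]
  [2/3, 0, 2/5],
b = (20/3, 14/15, 12/5).
Solving gives a_0 = 3, a_1 = 7/5, a_2 = 1, so
  g(x) = x^2 + 7*x/5 + 3.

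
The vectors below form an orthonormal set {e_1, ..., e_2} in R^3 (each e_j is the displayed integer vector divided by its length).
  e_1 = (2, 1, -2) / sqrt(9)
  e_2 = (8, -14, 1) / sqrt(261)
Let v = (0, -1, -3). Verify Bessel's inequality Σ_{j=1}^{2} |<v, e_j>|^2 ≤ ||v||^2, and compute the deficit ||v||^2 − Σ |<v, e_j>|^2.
Σ |<v, e_j>|^2 = 94/29; ||v||^2 = 10; deficit = 196/29

Write each e_j = u_j / sqrt(<u_j, u_j>) where u_j is the displayed integer vector. Then <v, e_j> = <v, u_j> / sqrt(<u_j, u_j>), so |<v, e_j>|^2 = <v, u_j>^2 / <u_j, u_j>.
Coefficients: <v, e_1> = 5/sqrt(9), <v, e_2> = 11/sqrt(261).
Square and sum: Σ |<v, e_j>|^2 = 94/29.
Compute ||v||^2 = v·v = 10.
Deficit = 10 − 94/29 = 196/29 ≥ 0, confirming Bessel's inequality. (The deficit equals ||v − Σ <v,e_j> e_j||^2, the squared distance from v to span{e_j}.)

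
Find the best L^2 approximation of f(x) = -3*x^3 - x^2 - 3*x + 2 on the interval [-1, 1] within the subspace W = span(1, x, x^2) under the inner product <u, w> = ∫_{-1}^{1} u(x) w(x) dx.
g(x) = -x^2 - 24*x/5 + 2

The best approximation g ∈ W is the orthogonal projection of f onto W. Writing g = a_0 + a_1 x + a_2 x^2, the coefficients solve the normal equations G · a = b where
  G_{ij} = <φ_i, φ_j> and b_i = <f, φ_i>, with φ_0 = 1, φ_1 = x, φ_2 = x^2.
G =
  [2, 0, 2/3]
  [0, 2/3, 0]
  [2/3, 0, 2/5],
b = (10/3, -16/5, 14/15).
Solving gives a_0 = 2, a_1 = -24/5, a_2 = -1, so
  g(x) = -x^2 - 24*x/5 + 2.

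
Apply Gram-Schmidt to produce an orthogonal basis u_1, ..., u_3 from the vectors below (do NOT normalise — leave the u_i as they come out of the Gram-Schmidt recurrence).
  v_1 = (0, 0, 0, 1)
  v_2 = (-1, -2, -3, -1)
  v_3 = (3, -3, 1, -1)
Orthogonal basis:
  u_1 = (0, 0, 0, 1)
  u_2 = (-1, -2, -3, 0)
  u_3 = (3, -3, 1, 0)

Apply the Gram-Schmidt recurrence
  u_1 = v_1
  u_i = v_i − Σ_{j<i} ((v_i · u_j) / (u_j · u_j)) · u_j.

Step by step this gives:
  u_1 = (0, 0, 0, 1)
  u_2 = (-1, -2, -3, 0)
  u_3 = (3, -3, 1, 0)

Orthogonality check:
  u_2 · u_1 = 0 (should be 0)
  u_3 · u_1 = 0 (should be 0)
  u_3 · u_2 = 0 (should be 0)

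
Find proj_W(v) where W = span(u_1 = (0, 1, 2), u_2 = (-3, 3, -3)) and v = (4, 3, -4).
proj_W(v) = (-5/7, -1/7, -17/7)

Set up U = [u_1 | ... | u_2] ∈ R^(3×2). The projector onto W = col(U) is P = U (U^T U)^(-1) U^T.
Compute U^T U =
  [5, -3]
  [-3, 27],
and U^T v = (-5, 9).
Solve U^T U · c = U^T v for the coefficients: c = (-6/7, 5/21). The projection is proj_W(v) = U c.
Check: (v - proj_W(v)) · u_1 = 0  (should be 0).
Check: (v - proj_W(v)) · u_2 = 0  (should be 0).
Result: proj_W(v) = (-5/7, -1/7, -17/7).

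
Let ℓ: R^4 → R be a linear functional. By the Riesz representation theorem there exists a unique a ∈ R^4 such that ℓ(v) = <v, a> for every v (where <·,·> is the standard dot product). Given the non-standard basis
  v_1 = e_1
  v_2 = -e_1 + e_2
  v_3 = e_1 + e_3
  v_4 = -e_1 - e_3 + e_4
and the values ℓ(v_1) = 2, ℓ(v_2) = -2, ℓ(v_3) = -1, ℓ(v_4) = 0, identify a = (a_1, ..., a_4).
a = (2, 0, -3, -1)

Write a = (a_1, ..., a_4) in the standard basis. For each basis vector v_i, ℓ(v_i) = <v_i, a> is a linear equation in the a_j's. Collect the n equations into a matrix system V a = ℓ, where row i of V is v_i (expressed in the standard basis). Since V is invertible (lower-triangular with 1s on the diagonal, up to permutation), solve by back-substitution:
  V =
[[1, 0, 0, 0],
 [-1, 1, 0, 0],
 [1, 0, 1, 0],
 [-1, 0, -1, 1]]
  V a = (2, -2, -1, 0)
Solving gives a = (2, 0, -3, -1).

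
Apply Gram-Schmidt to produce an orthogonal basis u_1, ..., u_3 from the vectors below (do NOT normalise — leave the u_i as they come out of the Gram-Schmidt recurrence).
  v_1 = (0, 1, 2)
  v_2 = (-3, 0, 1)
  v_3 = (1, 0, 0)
Orthogonal basis:
  u_1 = (0, 1, 2)
  u_2 = (-3, -2/5, 1/5)
  u_3 = (1/46, -3/23, 3/46)

Apply the Gram-Schmidt recurrence
  u_1 = v_1
  u_i = v_i − Σ_{j<i} ((v_i · u_j) / (u_j · u_j)) · u_j.

Step by step this gives:
  u_1 = (0, 1, 2)
  u_2 = (-3, -2/5, 1/5)
  u_3 = (1/46, -3/23, 3/46)

Orthogonality check:
  u_2 · u_1 = 0 (should be 0)
  u_3 · u_1 = 0 (should be 0)
  u_3 · u_2 = 0 (should be 0)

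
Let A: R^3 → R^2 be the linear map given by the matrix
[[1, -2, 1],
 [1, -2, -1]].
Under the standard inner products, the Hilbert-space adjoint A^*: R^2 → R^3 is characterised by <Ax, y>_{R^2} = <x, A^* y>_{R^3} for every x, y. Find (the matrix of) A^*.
A^* = A^T =
[[1, 1],
 [-2, -2],
 [1, -1]]

For real matrices with standard dot products, the defining identity <Ax, y> = <x, A^* y> gives (Ax)^T y = x^T (A^*) y, i.e. x^T A^T y = x^T (A^*) y. Since this holds for all x, y, we must have A^* = A^T. Therefore
A^* =
[[1, 1],
 [-2, -2],
 [1, -1]].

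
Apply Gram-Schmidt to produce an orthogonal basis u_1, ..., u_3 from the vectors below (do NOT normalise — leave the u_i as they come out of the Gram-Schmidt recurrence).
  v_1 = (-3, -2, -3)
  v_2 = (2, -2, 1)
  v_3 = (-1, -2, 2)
Orthogonal basis:
  u_1 = (-3, -2, -3)
  u_2 = (29/22, -27/11, 7/22)
  u_3 = (-272/173, -102/173, 340/173)

Apply the Gram-Schmidt recurrence
  u_1 = v_1
  u_i = v_i − Σ_{j<i} ((v_i · u_j) / (u_j · u_j)) · u_j.

Step by step this gives:
  u_1 = (-3, -2, -3)
  u_2 = (29/22, -27/11, 7/22)
  u_3 = (-272/173, -102/173, 340/173)

Orthogonality check:
  u_2 · u_1 = 0 (should be 0)
  u_3 · u_1 = 0 (should be 0)
  u_3 · u_2 = 0 (should be 0)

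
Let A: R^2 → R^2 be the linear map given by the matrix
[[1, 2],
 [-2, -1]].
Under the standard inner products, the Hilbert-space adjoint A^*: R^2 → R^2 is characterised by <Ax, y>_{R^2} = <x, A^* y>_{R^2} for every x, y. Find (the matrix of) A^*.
A^* = A^T =
[[1, -2],
 [2, -1]]

For real matrices with standard dot products, the defining identity <Ax, y> = <x, A^* y> gives (Ax)^T y = x^T (A^*) y, i.e. x^T A^T y = x^T (A^*) y. Since this holds for all x, y, we must have A^* = A^T. Therefore
A^* =
[[1, -2],
 [2, -1]].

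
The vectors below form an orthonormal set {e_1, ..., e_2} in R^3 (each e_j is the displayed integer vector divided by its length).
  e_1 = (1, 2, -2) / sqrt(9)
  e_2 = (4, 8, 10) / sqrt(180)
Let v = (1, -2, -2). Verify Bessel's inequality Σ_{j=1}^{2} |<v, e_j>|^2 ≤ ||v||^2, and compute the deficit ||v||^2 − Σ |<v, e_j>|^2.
Σ |<v, e_j>|^2 = 29/5; ||v||^2 = 9; deficit = 16/5

Write each e_j = u_j / sqrt(<u_j, u_j>) where u_j is the displayed integer vector. Then <v, e_j> = <v, u_j> / sqrt(<u_j, u_j>), so |<v, e_j>|^2 = <v, u_j>^2 / <u_j, u_j>.
Coefficients: <v, e_1> = 1/sqrt(9), <v, e_2> = -32/sqrt(180).
Square and sum: Σ |<v, e_j>|^2 = 29/5.
Compute ||v||^2 = v·v = 9.
Deficit = 9 − 29/5 = 16/5 ≥ 0, confirming Bessel's inequality. (The deficit equals ||v − Σ <v,e_j> e_j||^2, the squared distance from v to span{e_j}.)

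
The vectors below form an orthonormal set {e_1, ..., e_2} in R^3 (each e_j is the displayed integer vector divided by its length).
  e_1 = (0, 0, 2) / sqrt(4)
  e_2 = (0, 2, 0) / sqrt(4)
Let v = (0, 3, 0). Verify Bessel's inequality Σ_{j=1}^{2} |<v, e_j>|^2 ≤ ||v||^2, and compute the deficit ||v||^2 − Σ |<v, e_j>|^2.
Σ |<v, e_j>|^2 = 9; ||v||^2 = 9; deficit = 0

Write each e_j = u_j / sqrt(<u_j, u_j>) where u_j is the displayed integer vector. Then <v, e_j> = <v, u_j> / sqrt(<u_j, u_j>), so |<v, e_j>|^2 = <v, u_j>^2 / <u_j, u_j>.
Coefficients: <v, e_1> = 0/sqrt(4), <v, e_2> = 6/sqrt(4).
Square and sum: Σ |<v, e_j>|^2 = 9.
Compute ||v||^2 = v·v = 9.
Deficit = 9 − 9 = 0 ≥ 0, confirming Bessel's inequality. (The deficit equals ||v − Σ <v,e_j> e_j||^2, the squared distance from v to span{e_j}.)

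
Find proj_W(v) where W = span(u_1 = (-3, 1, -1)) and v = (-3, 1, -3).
proj_W(v) = (-39/11, 13/11, -13/11)

Set up U = [u_1 | ... | u_1] ∈ R^(3×1). The projector onto W = col(U) is P = U (U^T U)^(-1) U^T.
Compute U^T U =
  [11],
and U^T v = (13).
Solve U^T U · c = U^T v for the coefficients: c = (13/11). The projection is proj_W(v) = U c.
Check: (v - proj_W(v)) · u_1 = 0  (should be 0).
Result: proj_W(v) = (-39/11, 13/11, -13/11).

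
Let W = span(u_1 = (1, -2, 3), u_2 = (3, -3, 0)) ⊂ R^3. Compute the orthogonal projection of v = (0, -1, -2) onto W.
proj_W(v) = (15/19, -4/19, -33/19)

Set up U = [u_1 | ... | u_2] ∈ R^(3×2). The projector onto W = col(U) is P = U (U^T U)^(-1) U^T.
Compute U^T U =
  [14, 9]
  [9, 18],
and U^T v = (-4, 3).
Solve U^T U · c = U^T v for the coefficients: c = (-11/19, 26/57). The projection is proj_W(v) = U c.
Check: (v - proj_W(v)) · u_1 = 0  (should be 0).
Check: (v - proj_W(v)) · u_2 = 0  (should be 0).
Result: proj_W(v) = (15/19, -4/19, -33/19).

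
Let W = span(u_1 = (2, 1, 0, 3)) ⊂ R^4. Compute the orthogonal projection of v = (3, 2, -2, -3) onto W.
proj_W(v) = (-1/7, -1/14, 0, -3/14)

Set up U = [u_1 | ... | u_1] ∈ R^(4×1). The projector onto W = col(U) is P = U (U^T U)^(-1) U^T.
Compute U^T U =
  [14],
and U^T v = (-1).
Solve U^T U · c = U^T v for the coefficients: c = (-1/14). The projection is proj_W(v) = U c.
Check: (v - proj_W(v)) · u_1 = 0  (should be 0).
Result: proj_W(v) = (-1/7, -1/14, 0, -3/14).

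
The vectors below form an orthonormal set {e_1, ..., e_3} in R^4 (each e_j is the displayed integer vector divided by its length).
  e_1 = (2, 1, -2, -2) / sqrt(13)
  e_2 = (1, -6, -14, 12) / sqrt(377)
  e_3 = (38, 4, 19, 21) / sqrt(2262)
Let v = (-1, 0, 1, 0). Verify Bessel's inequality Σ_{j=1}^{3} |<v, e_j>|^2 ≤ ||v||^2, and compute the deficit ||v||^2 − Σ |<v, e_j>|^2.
Σ |<v, e_j>|^2 = 155/78; ||v||^2 = 2; deficit = 1/78

Write each e_j = u_j / sqrt(<u_j, u_j>) where u_j is the displayed integer vector. Then <v, e_j> = <v, u_j> / sqrt(<u_j, u_j>), so |<v, e_j>|^2 = <v, u_j>^2 / <u_j, u_j>.
Coefficients: <v, e_1> = -4/sqrt(13), <v, e_2> = -15/sqrt(377), <v, e_3> = -19/sqrt(2262).
Square and sum: Σ |<v, e_j>|^2 = 155/78.
Compute ||v||^2 = v·v = 2.
Deficit = 2 − 155/78 = 1/78 ≥ 0, confirming Bessel's inequality. (The deficit equals ||v − Σ <v,e_j> e_j||^2, the squared distance from v to span{e_j}.)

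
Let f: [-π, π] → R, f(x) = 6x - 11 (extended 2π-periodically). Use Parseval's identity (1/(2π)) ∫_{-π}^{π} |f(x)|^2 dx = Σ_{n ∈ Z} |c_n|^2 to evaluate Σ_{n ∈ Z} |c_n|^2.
Σ |c_n|^2 = 12π^2 + 121

Expand and integrate term by term over [-π, π]:
  ∫ (6x)^2 dx = 36·(2π^3/3); ∫ 2·6·(-11)·x dx = 0 (odd integrand); ∫ (-11)^2 dx = 121·2π.
So (1/(2π)) ∫_{-π}^{π} (6x - 11)^2 dx = 36π^2/3 + 121 = 12π^2 + 121.
Parseval ⇒ Σ |c_n|^2 = 12π^2 + 121.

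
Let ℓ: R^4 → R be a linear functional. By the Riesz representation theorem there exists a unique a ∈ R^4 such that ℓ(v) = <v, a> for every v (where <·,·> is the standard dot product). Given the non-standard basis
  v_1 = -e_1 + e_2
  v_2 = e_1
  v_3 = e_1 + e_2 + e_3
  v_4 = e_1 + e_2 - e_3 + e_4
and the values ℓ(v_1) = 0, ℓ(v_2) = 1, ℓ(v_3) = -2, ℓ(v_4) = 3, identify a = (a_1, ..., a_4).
a = (1, 1, -4, -3)

Write a = (a_1, ..., a_4) in the standard basis. For each basis vector v_i, ℓ(v_i) = <v_i, a> is a linear equation in the a_j's. Collect the n equations into a matrix system V a = ℓ, where row i of V is v_i (expressed in the standard basis). Since V is invertible (lower-triangular with 1s on the diagonal, up to permutation), solve by back-substitution:
  V =
[[-1, 1, 0, 0],
 [1, 0, 0, 0],
 [1, 1, 1, 0],
 [1, 1, -1, 1]]
  V a = (0, 1, -2, 3)
Solving gives a = (1, 1, -4, -3).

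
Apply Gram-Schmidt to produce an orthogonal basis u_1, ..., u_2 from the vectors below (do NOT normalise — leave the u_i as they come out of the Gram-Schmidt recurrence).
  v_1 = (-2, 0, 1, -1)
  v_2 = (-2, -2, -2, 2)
Orthogonal basis:
  u_1 = (-2, 0, 1, -1)
  u_2 = (-2, -2, -2, 2)

Apply the Gram-Schmidt recurrence
  u_1 = v_1
  u_i = v_i − Σ_{j<i} ((v_i · u_j) / (u_j · u_j)) · u_j.

Step by step this gives:
  u_1 = (-2, 0, 1, -1)
  u_2 = (-2, -2, -2, 2)

Orthogonality check:
  u_2 · u_1 = 0 (should be 0)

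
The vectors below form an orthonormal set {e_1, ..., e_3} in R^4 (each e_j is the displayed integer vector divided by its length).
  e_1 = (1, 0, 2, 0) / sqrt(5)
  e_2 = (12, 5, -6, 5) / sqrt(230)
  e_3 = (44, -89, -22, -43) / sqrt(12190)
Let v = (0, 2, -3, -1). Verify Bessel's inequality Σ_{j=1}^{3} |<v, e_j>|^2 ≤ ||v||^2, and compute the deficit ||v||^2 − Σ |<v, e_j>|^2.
Σ |<v, e_j>|^2 = 2621/265; ||v||^2 = 14; deficit = 1089/265

Write each e_j = u_j / sqrt(<u_j, u_j>) where u_j is the displayed integer vector. Then <v, e_j> = <v, u_j> / sqrt(<u_j, u_j>), so |<v, e_j>|^2 = <v, u_j>^2 / <u_j, u_j>.
Coefficients: <v, e_1> = -6/sqrt(5), <v, e_2> = 23/sqrt(230), <v, e_3> = -69/sqrt(12190).
Square and sum: Σ |<v, e_j>|^2 = 2621/265.
Compute ||v||^2 = v·v = 14.
Deficit = 14 − 2621/265 = 1089/265 ≥ 0, confirming Bessel's inequality. (The deficit equals ||v − Σ <v,e_j> e_j||^2, the squared distance from v to span{e_j}.)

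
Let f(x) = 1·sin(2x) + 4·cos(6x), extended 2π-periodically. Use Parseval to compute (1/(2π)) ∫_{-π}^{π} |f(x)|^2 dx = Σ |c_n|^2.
Σ |c_n|^2 = 17/2

Expand |f|^2 and use orthogonality of {sin(nx), cos(mx)} on [-π, π]:
  ∫_{-π}^{π} sin(nx)^2 dx = π, ∫ cos(mx)^2 dx = π, and cross terms integrate to 0.
So ∫_{-π}^{π} f(x)^2 dx = 1^2 · π + 4^2 · π = (1 + 16)π.
Divide by 2π: (1 + 16)/2 = 17/2.
By Parseval, this equals Σ |c_n|^2.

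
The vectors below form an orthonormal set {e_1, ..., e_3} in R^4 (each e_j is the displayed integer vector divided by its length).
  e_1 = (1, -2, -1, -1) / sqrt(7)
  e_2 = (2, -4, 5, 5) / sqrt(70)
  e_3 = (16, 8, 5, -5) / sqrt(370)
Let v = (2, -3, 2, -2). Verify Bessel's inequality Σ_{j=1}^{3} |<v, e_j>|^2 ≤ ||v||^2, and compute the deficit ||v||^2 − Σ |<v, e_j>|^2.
Σ |<v, e_j>|^2 = 552/37; ||v||^2 = 21; deficit = 225/37

Write each e_j = u_j / sqrt(<u_j, u_j>) where u_j is the displayed integer vector. Then <v, e_j> = <v, u_j> / sqrt(<u_j, u_j>), so |<v, e_j>|^2 = <v, u_j>^2 / <u_j, u_j>.
Coefficients: <v, e_1> = 8/sqrt(7), <v, e_2> = 16/sqrt(70), <v, e_3> = 28/sqrt(370).
Square and sum: Σ |<v, e_j>|^2 = 552/37.
Compute ||v||^2 = v·v = 21.
Deficit = 21 − 552/37 = 225/37 ≥ 0, confirming Bessel's inequality. (The deficit equals ||v − Σ <v,e_j> e_j||^2, the squared distance from v to span{e_j}.)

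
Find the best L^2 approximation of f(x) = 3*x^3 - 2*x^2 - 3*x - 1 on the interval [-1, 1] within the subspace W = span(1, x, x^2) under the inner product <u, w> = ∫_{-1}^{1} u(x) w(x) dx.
g(x) = -2*x^2 - 6*x/5 - 1

The best approximation g ∈ W is the orthogonal projection of f onto W. Writing g = a_0 + a_1 x + a_2 x^2, the coefficients solve the normal equations G · a = b where
  G_{ij} = <φ_i, φ_j> and b_i = <f, φ_i>, with φ_0 = 1, φ_1 = x, φ_2 = x^2.
G =
  [2, 0, 2/3]
  [0, 2/3, 0]
  [2/3, 0, 2/5],
b = (-10/3, -4/5, -22/15).
Solving gives a_0 = -1, a_1 = -6/5, a_2 = -2, so
  g(x) = -2*x^2 - 6*x/5 - 1.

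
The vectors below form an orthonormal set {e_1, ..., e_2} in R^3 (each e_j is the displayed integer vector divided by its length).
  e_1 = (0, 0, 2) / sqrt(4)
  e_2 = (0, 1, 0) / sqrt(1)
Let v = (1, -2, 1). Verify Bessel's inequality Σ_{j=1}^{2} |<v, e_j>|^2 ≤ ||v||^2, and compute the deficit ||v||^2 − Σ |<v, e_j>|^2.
Σ |<v, e_j>|^2 = 5; ||v||^2 = 6; deficit = 1

Write each e_j = u_j / sqrt(<u_j, u_j>) where u_j is the displayed integer vector. Then <v, e_j> = <v, u_j> / sqrt(<u_j, u_j>), so |<v, e_j>|^2 = <v, u_j>^2 / <u_j, u_j>.
Coefficients: <v, e_1> = 2/sqrt(4), <v, e_2> = -2/sqrt(1).
Square and sum: Σ |<v, e_j>|^2 = 5.
Compute ||v||^2 = v·v = 6.
Deficit = 6 − 5 = 1 ≥ 0, confirming Bessel's inequality. (The deficit equals ||v − Σ <v,e_j> e_j||^2, the squared distance from v to span{e_j}.)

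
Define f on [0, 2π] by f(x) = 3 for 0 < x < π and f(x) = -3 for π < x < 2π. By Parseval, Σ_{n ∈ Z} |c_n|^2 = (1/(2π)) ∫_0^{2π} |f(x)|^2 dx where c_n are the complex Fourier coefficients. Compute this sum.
Σ |c_n|^2 = 9

Parseval equates the L^2 energy of f (normalised by 1/(2π)) with the ℓ^2 sum of its Fourier coefficients: (1/(2π)) ∫_0^{2π} |f|^2 = Σ |c_n|^2.
Compute the left side: (1/(2π)) [∫_0^π 3^2 dx + ∫_π^{2π} (-3)^2 dx] = (1/(2π)) · (9π + 9π) = (9 + 9)/2 = 9.
So Σ_{n ∈ Z} |c_n|^2 = 9.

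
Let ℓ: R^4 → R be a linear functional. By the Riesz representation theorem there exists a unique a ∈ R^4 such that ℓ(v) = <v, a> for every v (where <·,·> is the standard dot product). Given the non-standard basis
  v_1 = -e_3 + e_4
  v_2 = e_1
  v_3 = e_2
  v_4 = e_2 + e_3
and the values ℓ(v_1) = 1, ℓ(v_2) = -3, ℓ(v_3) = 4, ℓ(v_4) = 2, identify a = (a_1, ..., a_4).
a = (-3, 4, -2, -1)

Write a = (a_1, ..., a_4) in the standard basis. For each basis vector v_i, ℓ(v_i) = <v_i, a> is a linear equation in the a_j's. Collect the n equations into a matrix system V a = ℓ, where row i of V is v_i (expressed in the standard basis). Since V is invertible (lower-triangular with 1s on the diagonal, up to permutation), solve by back-substitution:
  V =
[[0, 0, -1, 1],
 [1, 0, 0, 0],
 [0, 1, 0, 0],
 [0, 1, 1, 0]]
  V a = (1, -3, 4, 2)
Solving gives a = (-3, 4, -2, -1).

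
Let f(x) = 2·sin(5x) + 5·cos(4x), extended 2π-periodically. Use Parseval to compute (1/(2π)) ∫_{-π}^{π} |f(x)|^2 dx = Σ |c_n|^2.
Σ |c_n|^2 = 29/2

Expand |f|^2 and use orthogonality of {sin(nx), cos(mx)} on [-π, π]:
  ∫_{-π}^{π} sin(nx)^2 dx = π, ∫ cos(mx)^2 dx = π, and cross terms integrate to 0.
So ∫_{-π}^{π} f(x)^2 dx = 2^2 · π + 5^2 · π = (4 + 25)π.
Divide by 2π: (4 + 25)/2 = 29/2.
By Parseval, this equals Σ |c_n|^2.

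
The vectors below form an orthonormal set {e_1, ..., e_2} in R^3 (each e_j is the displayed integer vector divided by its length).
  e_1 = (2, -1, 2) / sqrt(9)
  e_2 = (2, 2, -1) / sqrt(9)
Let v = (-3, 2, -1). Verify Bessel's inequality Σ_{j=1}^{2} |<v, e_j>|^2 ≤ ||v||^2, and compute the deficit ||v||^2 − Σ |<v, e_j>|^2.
Σ |<v, e_j>|^2 = 101/9; ||v||^2 = 14; deficit = 25/9

Write each e_j = u_j / sqrt(<u_j, u_j>) where u_j is the displayed integer vector. Then <v, e_j> = <v, u_j> / sqrt(<u_j, u_j>), so |<v, e_j>|^2 = <v, u_j>^2 / <u_j, u_j>.
Coefficients: <v, e_1> = -10/sqrt(9), <v, e_2> = -1/sqrt(9).
Square and sum: Σ |<v, e_j>|^2 = 101/9.
Compute ||v||^2 = v·v = 14.
Deficit = 14 − 101/9 = 25/9 ≥ 0, confirming Bessel's inequality. (The deficit equals ||v − Σ <v,e_j> e_j||^2, the squared distance from v to span{e_j}.)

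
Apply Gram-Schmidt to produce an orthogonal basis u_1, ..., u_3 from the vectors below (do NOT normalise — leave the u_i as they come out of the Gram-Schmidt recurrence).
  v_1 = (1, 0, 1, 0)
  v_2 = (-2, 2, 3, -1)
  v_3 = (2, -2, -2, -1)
Orthogonal basis:
  u_1 = (1, 0, 1, 0)
  u_2 = (-5/2, 2, 5/2, -1)
  u_3 = (1/7, -18/35, -1/7, -61/35)

Apply the Gram-Schmidt recurrence
  u_1 = v_1
  u_i = v_i − Σ_{j<i} ((v_i · u_j) / (u_j · u_j)) · u_j.

Step by step this gives:
  u_1 = (1, 0, 1, 0)
  u_2 = (-5/2, 2, 5/2, -1)
  u_3 = (1/7, -18/35, -1/7, -61/35)

Orthogonality check:
  u_2 · u_1 = 0 (should be 0)
  u_3 · u_1 = 0 (should be 0)
  u_3 · u_2 = 0 (should be 0)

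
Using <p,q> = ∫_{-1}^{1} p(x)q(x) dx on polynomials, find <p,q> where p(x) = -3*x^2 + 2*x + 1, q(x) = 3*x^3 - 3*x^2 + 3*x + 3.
<p,q> = 8

Expand the product: p(x)·q(x) = -9*x^5 + 15*x^4 - 12*x^3 - 6*x^2 + 9*x + 3.
∫_{-1}^{1} of each monomial x^k gives [2/(k+1) if k even, 0 if k odd]. Integrating term-by-term (or equivalently evaluating the antiderivative F(x) = -3*x^6/2 + 3*x^5 - 3*x^4 - 2*x^3 + 9*x^2/2 + 3*x at the endpoints):
  F(1) − F(−1) = 4 − (-4) = 8.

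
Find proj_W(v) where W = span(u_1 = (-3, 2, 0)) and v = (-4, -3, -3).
proj_W(v) = (-18/13, 12/13, 0)

Set up U = [u_1 | ... | u_1] ∈ R^(3×1). The projector onto W = col(U) is P = U (U^T U)^(-1) U^T.
Compute U^T U =
  [13],
and U^T v = (6).
Solve U^T U · c = U^T v for the coefficients: c = (6/13). The projection is proj_W(v) = U c.
Check: (v - proj_W(v)) · u_1 = 0  (should be 0).
Result: proj_W(v) = (-18/13, 12/13, 0).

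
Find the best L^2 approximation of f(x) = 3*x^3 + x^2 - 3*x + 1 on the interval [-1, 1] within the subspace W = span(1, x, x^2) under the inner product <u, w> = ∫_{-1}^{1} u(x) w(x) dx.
g(x) = x^2 - 6*x/5 + 1

The best approximation g ∈ W is the orthogonal projection of f onto W. Writing g = a_0 + a_1 x + a_2 x^2, the coefficients solve the normal equations G · a = b where
  G_{ij} = <φ_i, φ_j> and b_i = <f, φ_i>, with φ_0 = 1, φ_1 = x, φ_2 = x^2.
G =
  [2, 0, 2/3]
  [0, 2/3, 0]
  [2/3, 0, 2/5],
b = (8/3, -4/5, 16/15).
Solving gives a_0 = 1, a_1 = -6/5, a_2 = 1, so
  g(x) = x^2 - 6*x/5 + 1.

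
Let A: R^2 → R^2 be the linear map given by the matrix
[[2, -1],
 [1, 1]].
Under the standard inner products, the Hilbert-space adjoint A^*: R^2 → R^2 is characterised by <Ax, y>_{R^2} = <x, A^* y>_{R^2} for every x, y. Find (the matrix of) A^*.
A^* = A^T =
[[2, 1],
 [-1, 1]]

For real matrices with standard dot products, the defining identity <Ax, y> = <x, A^* y> gives (Ax)^T y = x^T (A^*) y, i.e. x^T A^T y = x^T (A^*) y. Since this holds for all x, y, we must have A^* = A^T. Therefore
A^* =
[[2, 1],
 [-1, 1]].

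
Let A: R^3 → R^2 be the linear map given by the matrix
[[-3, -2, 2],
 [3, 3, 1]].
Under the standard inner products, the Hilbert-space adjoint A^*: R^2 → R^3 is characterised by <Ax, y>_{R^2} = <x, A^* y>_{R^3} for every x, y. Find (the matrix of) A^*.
A^* = A^T =
[[-3, 3],
 [-2, 3],
 [2, 1]]

For real matrices with standard dot products, the defining identity <Ax, y> = <x, A^* y> gives (Ax)^T y = x^T (A^*) y, i.e. x^T A^T y = x^T (A^*) y. Since this holds for all x, y, we must have A^* = A^T. Therefore
A^* =
[[-3, 3],
 [-2, 3],
 [2, 1]].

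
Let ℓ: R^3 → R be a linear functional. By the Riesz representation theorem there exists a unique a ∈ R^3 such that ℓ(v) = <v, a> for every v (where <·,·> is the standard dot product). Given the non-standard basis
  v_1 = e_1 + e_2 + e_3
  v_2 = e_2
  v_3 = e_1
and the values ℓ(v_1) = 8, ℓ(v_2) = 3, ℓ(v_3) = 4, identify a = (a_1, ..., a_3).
a = (4, 3, 1)

Write a = (a_1, ..., a_3) in the standard basis. For each basis vector v_i, ℓ(v_i) = <v_i, a> is a linear equation in the a_j's. Collect the n equations into a matrix system V a = ℓ, where row i of V is v_i (expressed in the standard basis). Since V is invertible (lower-triangular with 1s on the diagonal, up to permutation), solve by back-substitution:
  V =
[[1, 1, 1],
 [0, 1, 0],
 [1, 0, 0]]
  V a = (8, 3, 4)
Solving gives a = (4, 3, 1).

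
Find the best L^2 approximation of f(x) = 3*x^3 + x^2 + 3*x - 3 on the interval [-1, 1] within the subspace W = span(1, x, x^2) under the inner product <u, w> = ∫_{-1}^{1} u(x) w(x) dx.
g(x) = x^2 + 24*x/5 - 3

The best approximation g ∈ W is the orthogonal projection of f onto W. Writing g = a_0 + a_1 x + a_2 x^2, the coefficients solve the normal equations G · a = b where
  G_{ij} = <φ_i, φ_j> and b_i = <f, φ_i>, with φ_0 = 1, φ_1 = x, φ_2 = x^2.
G =
  [2, 0, 2/3]
  [0, 2/3, 0]
  [2/3, 0, 2/5],
b = (-16/3, 16/5, -8/5).
Solving gives a_0 = -3, a_1 = 24/5, a_2 = 1, so
  g(x) = x^2 + 24*x/5 - 3.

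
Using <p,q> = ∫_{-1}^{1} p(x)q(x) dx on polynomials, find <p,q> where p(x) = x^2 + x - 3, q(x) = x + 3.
<p,q> = -46/3

Expand the product: p(x)·q(x) = x^3 + 4*x^2 - 9.
∫_{-1}^{1} of each monomial x^k gives [2/(k+1) if k even, 0 if k odd]. Integrating term-by-term (or equivalently evaluating the antiderivative F(x) = x^4/4 + 4*x^3/3 - 9*x at the endpoints):
  F(1) − F(−1) = -89/12 − (95/12) = -46/3.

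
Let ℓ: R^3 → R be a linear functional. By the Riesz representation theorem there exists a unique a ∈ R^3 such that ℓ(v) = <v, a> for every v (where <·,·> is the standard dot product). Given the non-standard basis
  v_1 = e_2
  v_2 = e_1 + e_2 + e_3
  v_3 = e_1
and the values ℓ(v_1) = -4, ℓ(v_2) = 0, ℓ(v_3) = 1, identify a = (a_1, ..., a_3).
a = (1, -4, 3)

Write a = (a_1, ..., a_3) in the standard basis. For each basis vector v_i, ℓ(v_i) = <v_i, a> is a linear equation in the a_j's. Collect the n equations into a matrix system V a = ℓ, where row i of V is v_i (expressed in the standard basis). Since V is invertible (lower-triangular with 1s on the diagonal, up to permutation), solve by back-substitution:
  V =
[[0, 1, 0],
 [1, 1, 1],
 [1, 0, 0]]
  V a = (-4, 0, 1)
Solving gives a = (1, -4, 3).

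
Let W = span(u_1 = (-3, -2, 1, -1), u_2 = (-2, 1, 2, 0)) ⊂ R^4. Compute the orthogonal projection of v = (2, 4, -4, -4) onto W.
proj_W(v) = (34/11, 40/33, -50/33, 26/33)

Set up U = [u_1 | ... | u_2] ∈ R^(4×2). The projector onto W = col(U) is P = U (U^T U)^(-1) U^T.
Compute U^T U =
  [15, 6]
  [6, 9],
and U^T v = (-14, -8).
Solve U^T U · c = U^T v for the coefficients: c = (-26/33, -4/11). The projection is proj_W(v) = U c.
Check: (v - proj_W(v)) · u_1 = 0  (should be 0).
Check: (v - proj_W(v)) · u_2 = 0  (should be 0).
Result: proj_W(v) = (34/11, 40/33, -50/33, 26/33).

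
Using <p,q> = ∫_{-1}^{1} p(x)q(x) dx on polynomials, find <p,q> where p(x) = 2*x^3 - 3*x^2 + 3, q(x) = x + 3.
<p,q> = 64/5

Expand the product: p(x)·q(x) = 2*x^4 + 3*x^3 - 9*x^2 + 3*x + 9.
∫_{-1}^{1} of each monomial x^k gives [2/(k+1) if k even, 0 if k odd]. Integrating term-by-term (or equivalently evaluating the antiderivative F(x) = 2*x^5/5 + 3*x^4/4 - 3*x^3 + 3*x^2/2 + 9*x at the endpoints):
  F(1) − F(−1) = 173/20 − (-83/20) = 64/5.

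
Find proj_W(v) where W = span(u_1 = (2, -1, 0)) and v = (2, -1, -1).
proj_W(v) = (2, -1, 0)

Set up U = [u_1 | ... | u_1] ∈ R^(3×1). The projector onto W = col(U) is P = U (U^T U)^(-1) U^T.
Compute U^T U =
  [5],
and U^T v = (5).
Solve U^T U · c = U^T v for the coefficients: c = (1). The projection is proj_W(v) = U c.
Check: (v - proj_W(v)) · u_1 = 0  (should be 0).
Result: proj_W(v) = (2, -1, 0).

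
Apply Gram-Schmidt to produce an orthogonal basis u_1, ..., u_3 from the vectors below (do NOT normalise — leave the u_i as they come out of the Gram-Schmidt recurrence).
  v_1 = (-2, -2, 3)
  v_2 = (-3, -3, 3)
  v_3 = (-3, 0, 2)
Orthogonal basis:
  u_1 = (-2, -2, 3)
  u_2 = (-9/17, -9/17, -12/17)
  u_3 = (-3/2, 3/2, 0)

Apply the Gram-Schmidt recurrence
  u_1 = v_1
  u_i = v_i − Σ_{j<i} ((v_i · u_j) / (u_j · u_j)) · u_j.

Step by step this gives:
  u_1 = (-2, -2, 3)
  u_2 = (-9/17, -9/17, -12/17)
  u_3 = (-3/2, 3/2, 0)

Orthogonality check:
  u_2 · u_1 = 0 (should be 0)
  u_3 · u_1 = 0 (should be 0)
  u_3 · u_2 = 0 (should be 0)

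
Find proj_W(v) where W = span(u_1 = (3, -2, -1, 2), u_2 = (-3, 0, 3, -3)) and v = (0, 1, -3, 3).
proj_W(v) = (7/6, 5/3, -17/6, 2)

Set up U = [u_1 | ... | u_2] ∈ R^(4×2). The projector onto W = col(U) is P = U (U^T U)^(-1) U^T.
Compute U^T U =
  [18, -18]
  [-18, 27],
and U^T v = (7, -18).
Solve U^T U · c = U^T v for the coefficients: c = (-5/6, -11/9). The projection is proj_W(v) = U c.
Check: (v - proj_W(v)) · u_1 = 0  (should be 0).
Check: (v - proj_W(v)) · u_2 = 0  (should be 0).
Result: proj_W(v) = (7/6, 5/3, -17/6, 2).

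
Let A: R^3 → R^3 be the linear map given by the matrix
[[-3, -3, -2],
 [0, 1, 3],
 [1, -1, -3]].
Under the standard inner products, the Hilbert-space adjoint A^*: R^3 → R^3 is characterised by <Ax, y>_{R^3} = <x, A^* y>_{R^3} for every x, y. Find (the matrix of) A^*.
A^* = A^T =
[[-3, 0, 1],
 [-3, 1, -1],
 [-2, 3, -3]]

For real matrices with standard dot products, the defining identity <Ax, y> = <x, A^* y> gives (Ax)^T y = x^T (A^*) y, i.e. x^T A^T y = x^T (A^*) y. Since this holds for all x, y, we must have A^* = A^T. Therefore
A^* =
[[-3, 0, 1],
 [-3, 1, -1],
 [-2, 3, -3]].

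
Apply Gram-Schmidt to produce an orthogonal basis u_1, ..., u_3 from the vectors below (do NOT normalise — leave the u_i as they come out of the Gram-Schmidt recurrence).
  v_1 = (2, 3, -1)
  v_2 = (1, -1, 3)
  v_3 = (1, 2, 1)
Orthogonal basis:
  u_1 = (2, 3, -1)
  u_2 = (11/7, -1/7, 19/7)
  u_3 = (-44/69, 77/138, 55/138)

Apply the Gram-Schmidt recurrence
  u_1 = v_1
  u_i = v_i − Σ_{j<i} ((v_i · u_j) / (u_j · u_j)) · u_j.

Step by step this gives:
  u_1 = (2, 3, -1)
  u_2 = (11/7, -1/7, 19/7)
  u_3 = (-44/69, 77/138, 55/138)

Orthogonality check:
  u_2 · u_1 = 0 (should be 0)
  u_3 · u_1 = 0 (should be 0)
  u_3 · u_2 = 0 (should be 0)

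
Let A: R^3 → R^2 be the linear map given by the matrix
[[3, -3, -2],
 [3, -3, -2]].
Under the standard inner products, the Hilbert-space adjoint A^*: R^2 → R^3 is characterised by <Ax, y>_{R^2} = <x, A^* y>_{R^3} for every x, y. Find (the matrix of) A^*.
A^* = A^T =
[[3, 3],
 [-3, -3],
 [-2, -2]]

For real matrices with standard dot products, the defining identity <Ax, y> = <x, A^* y> gives (Ax)^T y = x^T (A^*) y, i.e. x^T A^T y = x^T (A^*) y. Since this holds for all x, y, we must have A^* = A^T. Therefore
A^* =
[[3, 3],
 [-3, -3],
 [-2, -2]].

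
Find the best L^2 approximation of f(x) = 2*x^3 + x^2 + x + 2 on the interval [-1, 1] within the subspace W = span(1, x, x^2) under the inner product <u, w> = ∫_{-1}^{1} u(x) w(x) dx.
g(x) = x^2 + 11*x/5 + 2

The best approximation g ∈ W is the orthogonal projection of f onto W. Writing g = a_0 + a_1 x + a_2 x^2, the coefficients solve the normal equations G · a = b where
  G_{ij} = <φ_i, φ_j> and b_i = <f, φ_i>, with φ_0 = 1, φ_1 = x, φ_2 = x^2.
G =
  [2, 0, 2/3]
  [0, 2/3, 0]
  [2/3, 0, 2/5],
b = (14/3, 22/15, 26/15).
Solving gives a_0 = 2, a_1 = 11/5, a_2 = 1, so
  g(x) = x^2 + 11*x/5 + 2.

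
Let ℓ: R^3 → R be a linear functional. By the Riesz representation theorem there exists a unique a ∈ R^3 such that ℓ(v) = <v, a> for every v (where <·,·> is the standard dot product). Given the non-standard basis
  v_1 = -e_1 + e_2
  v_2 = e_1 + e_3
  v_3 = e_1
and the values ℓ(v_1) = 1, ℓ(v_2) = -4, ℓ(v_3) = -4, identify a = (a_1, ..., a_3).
a = (-4, -3, 0)

Write a = (a_1, ..., a_3) in the standard basis. For each basis vector v_i, ℓ(v_i) = <v_i, a> is a linear equation in the a_j's. Collect the n equations into a matrix system V a = ℓ, where row i of V is v_i (expressed in the standard basis). Since V is invertible (lower-triangular with 1s on the diagonal, up to permutation), solve by back-substitution:
  V =
[[-1, 1, 0],
 [1, 0, 1],
 [1, 0, 0]]
  V a = (1, -4, -4)
Solving gives a = (-4, -3, 0).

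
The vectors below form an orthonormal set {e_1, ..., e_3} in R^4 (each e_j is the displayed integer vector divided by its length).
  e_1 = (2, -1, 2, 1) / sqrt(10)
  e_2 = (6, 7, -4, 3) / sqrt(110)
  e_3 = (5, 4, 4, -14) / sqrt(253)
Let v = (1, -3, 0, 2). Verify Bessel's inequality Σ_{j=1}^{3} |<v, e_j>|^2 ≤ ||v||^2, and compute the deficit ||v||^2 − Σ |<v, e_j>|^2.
Σ |<v, e_j>|^2 = 241/23; ||v||^2 = 14; deficit = 81/23

Write each e_j = u_j / sqrt(<u_j, u_j>) where u_j is the displayed integer vector. Then <v, e_j> = <v, u_j> / sqrt(<u_j, u_j>), so |<v, e_j>|^2 = <v, u_j>^2 / <u_j, u_j>.
Coefficients: <v, e_1> = 7/sqrt(10), <v, e_2> = -9/sqrt(110), <v, e_3> = -35/sqrt(253).
Square and sum: Σ |<v, e_j>|^2 = 241/23.
Compute ||v||^2 = v·v = 14.
Deficit = 14 − 241/23 = 81/23 ≥ 0, confirming Bessel's inequality. (The deficit equals ||v − Σ <v,e_j> e_j||^2, the squared distance from v to span{e_j}.)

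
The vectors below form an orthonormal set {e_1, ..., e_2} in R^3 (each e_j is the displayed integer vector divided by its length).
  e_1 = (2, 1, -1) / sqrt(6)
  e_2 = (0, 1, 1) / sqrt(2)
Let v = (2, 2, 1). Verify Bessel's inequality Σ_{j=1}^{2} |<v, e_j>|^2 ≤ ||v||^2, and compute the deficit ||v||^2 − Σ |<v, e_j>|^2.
Σ |<v, e_j>|^2 = 26/3; ||v||^2 = 9; deficit = 1/3

Write each e_j = u_j / sqrt(<u_j, u_j>) where u_j is the displayed integer vector. Then <v, e_j> = <v, u_j> / sqrt(<u_j, u_j>), so |<v, e_j>|^2 = <v, u_j>^2 / <u_j, u_j>.
Coefficients: <v, e_1> = 5/sqrt(6), <v, e_2> = 3/sqrt(2).
Square and sum: Σ |<v, e_j>|^2 = 26/3.
Compute ||v||^2 = v·v = 9.
Deficit = 9 − 26/3 = 1/3 ≥ 0, confirming Bessel's inequality. (The deficit equals ||v − Σ <v,e_j> e_j||^2, the squared distance from v to span{e_j}.)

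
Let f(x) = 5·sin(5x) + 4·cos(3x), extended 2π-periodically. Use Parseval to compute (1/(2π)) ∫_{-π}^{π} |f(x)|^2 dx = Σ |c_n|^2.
Σ |c_n|^2 = 41/2

Expand |f|^2 and use orthogonality of {sin(nx), cos(mx)} on [-π, π]:
  ∫_{-π}^{π} sin(nx)^2 dx = π, ∫ cos(mx)^2 dx = π, and cross terms integrate to 0.
So ∫_{-π}^{π} f(x)^2 dx = 5^2 · π + 4^2 · π = (25 + 16)π.
Divide by 2π: (25 + 16)/2 = 41/2.
By Parseval, this equals Σ |c_n|^2.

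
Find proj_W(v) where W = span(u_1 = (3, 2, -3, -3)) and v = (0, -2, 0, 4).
proj_W(v) = (-48/31, -32/31, 48/31, 48/31)

Set up U = [u_1 | ... | u_1] ∈ R^(4×1). The projector onto W = col(U) is P = U (U^T U)^(-1) U^T.
Compute U^T U =
  [31],
and U^T v = (-16).
Solve U^T U · c = U^T v for the coefficients: c = (-16/31). The projection is proj_W(v) = U c.
Check: (v - proj_W(v)) · u_1 = 0  (should be 0).
Result: proj_W(v) = (-48/31, -32/31, 48/31, 48/31).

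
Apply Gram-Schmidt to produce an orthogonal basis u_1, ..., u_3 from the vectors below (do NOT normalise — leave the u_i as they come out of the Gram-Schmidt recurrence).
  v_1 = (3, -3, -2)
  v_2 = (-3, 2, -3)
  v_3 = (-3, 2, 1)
Orthogonal basis:
  u_1 = (3, -3, -2)
  u_2 = (-39/22, 17/22, -42/11)
  u_3 = (-12/31, -180/403, 36/403)

Apply the Gram-Schmidt recurrence
  u_1 = v_1
  u_i = v_i − Σ_{j<i} ((v_i · u_j) / (u_j · u_j)) · u_j.

Step by step this gives:
  u_1 = (3, -3, -2)
  u_2 = (-39/22, 17/22, -42/11)
  u_3 = (-12/31, -180/403, 36/403)

Orthogonality check:
  u_2 · u_1 = 0 (should be 0)
  u_3 · u_1 = 0 (should be 0)
  u_3 · u_2 = 0 (should be 0)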